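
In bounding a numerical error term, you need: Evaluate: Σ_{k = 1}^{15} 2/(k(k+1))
Partial fractions: 2/(k(k + 1)) = 2/k - 2/(k + 1)
Telescoping sum: 2(1 - 1/16) = 2·15/16

Answer: 15/8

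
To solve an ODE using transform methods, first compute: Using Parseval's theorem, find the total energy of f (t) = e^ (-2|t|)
Parseval's theorem: E = integral |f(t)|^2 dt = (1/2pi) integral |F(omega)|^2 domega
E = integral_{-inf}^{inf} e^(-4|t|) dt = 2*integral_0^inf e^(-4t) dt = 2/(2*2) = 1/2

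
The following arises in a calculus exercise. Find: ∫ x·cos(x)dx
By parts: u = x, dv = cos(x) dx
du = dx, v = sin(x)
= x·sin(x)+cos(x)+C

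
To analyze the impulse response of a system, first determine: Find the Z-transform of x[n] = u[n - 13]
Using the time-shift property: Z{u[n-13]}=z^(-13)*z/(z-1)
=z^(-12)/(z-1)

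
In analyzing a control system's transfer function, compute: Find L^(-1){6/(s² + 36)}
L^(-1){w/(s²+w²)} = sin(wt)
Here w = 6

Answer: sin(6t)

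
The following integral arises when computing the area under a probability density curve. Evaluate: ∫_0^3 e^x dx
Antiderivative: e^x
Evaluate: (e^3 - 1)

Answer: e^3 - 1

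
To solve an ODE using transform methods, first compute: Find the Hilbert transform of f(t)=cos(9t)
The Hilbert transform shifts each frequency component by -pi/2.
H{cos(wt)}=sin(wt)
With w=9: H{cos(9t)}=sin(9t)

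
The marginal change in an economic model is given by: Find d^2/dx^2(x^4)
Apply power rule 2 times:
d^1: 4x^3
d^2: 12x^2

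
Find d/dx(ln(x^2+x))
Chain rule: d/dx[ln(u)]=u'/u where u=x^2 + x
u'=2x + 1

Answer: (2x + 1)/(x^2 + x)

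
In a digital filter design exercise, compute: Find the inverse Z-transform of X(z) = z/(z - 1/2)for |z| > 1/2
Standard pair: z/(z-a) <-> a^n * u[n] for causal signals
With a = 1/2: x[n] = (1/2)^n * u[n]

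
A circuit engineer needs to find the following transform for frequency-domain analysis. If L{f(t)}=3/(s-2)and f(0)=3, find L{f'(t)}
L{f'(t)} = s·F(s) - f(0) = 3s/(s-2)-3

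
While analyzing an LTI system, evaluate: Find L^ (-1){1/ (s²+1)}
L^(-1){w/(s² + w²)} = sin(wt)
Here w = 1

Answer: sin(t)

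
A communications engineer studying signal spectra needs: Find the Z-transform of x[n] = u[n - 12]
Using the time-shift property: Z{u[n-12]}=z^(-12) * z/(z-1)
=z^(-11)/(z-1)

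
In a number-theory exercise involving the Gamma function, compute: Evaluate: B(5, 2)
B(x,y) = Γ(x)Γ(y)/Γ(x + y) = (x-1)!(y-1)!/(x + y-1)!
B(5,2) = 4!·1!/6! = 1/30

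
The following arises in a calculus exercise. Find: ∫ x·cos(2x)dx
By parts: u=x, dv=cos(2x) dx
du=dx, v=sin(2x)/2
=x·sin(2x)/2 + cos(2x)/2² + C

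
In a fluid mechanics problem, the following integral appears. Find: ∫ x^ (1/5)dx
Power rule: ∫ x^(1/5) dx = x^(6/5)/(6/5)+C

Answer: (5/6)·x^(6/5)+C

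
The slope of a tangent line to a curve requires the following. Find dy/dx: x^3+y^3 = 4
Differentiate: 3x^2 + 3y^2·(dy/dx)=0
dy/dx=-3x^2/(3y^2)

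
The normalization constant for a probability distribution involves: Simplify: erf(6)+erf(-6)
erf is odd: erf(-6) = -erf(6)
erf(6) + erf(-6) = erf(6) - erf(6) = 0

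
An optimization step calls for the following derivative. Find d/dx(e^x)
Chain rule: d/dx[e^u]=e^u · u' where u=x
u'=1

Answer: 1·e^x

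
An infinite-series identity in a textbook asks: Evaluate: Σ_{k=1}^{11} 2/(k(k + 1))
Partial fractions: 2/(k(k + 1))=2/k - 2/(k + 1)
Telescoping sum: 2(1 - 1/12)=2·11/12

Answer: 11/6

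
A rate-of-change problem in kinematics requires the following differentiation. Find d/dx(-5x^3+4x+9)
Power rule: d/dx(ax^n)=n·a·x^(n-1)
Term by term: -15·x^2 + 4

Answer: -15x^2 + 4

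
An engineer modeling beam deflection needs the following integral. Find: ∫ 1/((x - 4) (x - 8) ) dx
Partial fractions: 1/((x-4)(x-8)) = A/(x-4) + B/(x-8)
A = -1/4, B = 1/4
∫ [-1/4· 1/(x-4) + 1/4· 1/(x-8)] dx
= (1/4)[ln|x-8| - ln|x-4|] + C

Answer: (1/4)·ln|(x-8)/(x-4)| + C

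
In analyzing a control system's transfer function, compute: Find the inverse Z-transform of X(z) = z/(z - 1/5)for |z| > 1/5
Standard pair: z/(z-a) <-> a^n*u[n] for causal signals
With a = 1/5: x[n] = (1/5)^n*u[n]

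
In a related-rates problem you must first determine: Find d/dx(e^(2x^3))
Chain rule: d/dx[e^u] = e^u · u' where u = 2x^3
u' = 6x^2

Answer: 6x^2·e^(2x^3)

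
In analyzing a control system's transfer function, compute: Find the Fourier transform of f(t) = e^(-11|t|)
Using the standard pair: F{e^(-a|t|)} = 2a/(a^2 + omega^2)
With a = 11: F(omega) = 22/(121 + omega^2)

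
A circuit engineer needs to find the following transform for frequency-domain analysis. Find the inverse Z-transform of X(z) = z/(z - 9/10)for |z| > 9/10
Standard pair: z/(z-a) <-> a^n * u[n] for causal signals
With a = 9/10: x[n] = (9/10)^n * u[n]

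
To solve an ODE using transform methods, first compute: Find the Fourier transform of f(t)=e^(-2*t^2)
The Fourier transform of a Gaussian e^(-a * t^2) is sqrt(pi/a) * e^(-omega^2/(4a)).
With a = 2: F(omega) = sqrt(pi/2) * e^(-omega^2/8)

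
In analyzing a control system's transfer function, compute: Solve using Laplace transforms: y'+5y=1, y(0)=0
Take L of both sides: sY(s) - 0 + 5Y(s)=1/s
Y(s)(s + 5)=1/s + 0
Y(s)=1/(s(s + 5)) + 0/(s + 5)
Partial fractions: 1/(s(s + 5))=(1/5)/s - (1/5)/(s + 5)
So Y(s)=(1/5)/s - (1/5)/(s + 5)
Inverse transform (L^(-1){1/s}=1, L^(-1){1/(s + 5)}=e^(-5t)):

Answer: y(t)=1/5 - (1/5)·e^(-5t)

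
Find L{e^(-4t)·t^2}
First shifting: L{e^(at)f(t)}=F(s-a)
L{t^2}=2/s^3
Shift s → s+4: 2/(s+4)^3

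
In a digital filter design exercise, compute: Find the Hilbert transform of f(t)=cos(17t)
The Hilbert transform shifts each frequency component by -pi/2.
H{cos(wt)} = sin(wt)
With w = 17: H{cos(17t)} = sin(17t)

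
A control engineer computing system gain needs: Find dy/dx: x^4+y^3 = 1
Differentiate: 4x^3 + 3y^2·(dy/dx) = 0
dy/dx = -4x^3/(3y^2)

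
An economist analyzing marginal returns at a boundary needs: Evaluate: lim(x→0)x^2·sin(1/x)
Squeeze theorem: -|x^2| ≤ x^2·sin(1/x) ≤ |x^2|
Since x^2 → 0 as x → 0, by squeeze theorem the limit is 0

Answer: 0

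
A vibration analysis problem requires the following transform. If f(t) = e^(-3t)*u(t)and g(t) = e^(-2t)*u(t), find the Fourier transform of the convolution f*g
By the convolution theorem: F{f*g}=F(omega)*G(omega)
F(omega)=1/(3 + j*omega), G(omega)=1/(2 + j*omega)
F{f*g}=1/((3 + j*omega)(2 + j*omega))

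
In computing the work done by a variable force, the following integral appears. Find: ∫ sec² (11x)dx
Since d/dx[tan(11x)]=11sec²(11x), integral=tan(11x)/11 + C

Answer: (1/11)tan(11x) + C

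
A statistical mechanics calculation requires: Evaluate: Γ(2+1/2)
Γ(n+1/2) = (2n)!√π/(4^n·n!)
= 24√π/(16·2) = (3/4)·√π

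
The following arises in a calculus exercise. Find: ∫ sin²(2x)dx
Using identity sin²(u)=(1 - cos(2u))/2:
∫ (1 - cos(4x))/2 dx=x/2 - sin(4x)/8 + C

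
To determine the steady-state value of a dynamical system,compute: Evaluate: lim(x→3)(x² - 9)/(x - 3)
Factor: (x² - 9)=(x-3)(x + 3)
Cancel (x-3): lim(x→3) (x + 3)=6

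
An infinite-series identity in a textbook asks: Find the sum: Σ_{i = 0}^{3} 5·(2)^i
Geometric series: S = a(1 - r^n)/(1 - r)
a = 5, r = 2, n = 4
S = 5(1-16)/-1 = 75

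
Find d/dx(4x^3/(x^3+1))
Quotient rule: (f/g)'=(f'g - fg')/g²
f=4x^3, f'=12x^2
g=x^3+1, g'=3x^2

Answer: (12x^2·(x^3+1)-12x^5)/(x^3+1)²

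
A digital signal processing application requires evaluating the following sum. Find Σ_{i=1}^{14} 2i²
= 2·n(n + 1)(2n + 1)/6 = 2·14·15·29/6 = 2030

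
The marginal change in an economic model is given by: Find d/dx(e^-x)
Chain rule: d/dx[e^u] = e^u · u' where u = -x
u' = -1

Answer: -1·e^-x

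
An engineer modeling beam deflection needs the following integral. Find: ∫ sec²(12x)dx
Since d/dx[tan(12x)] = 12sec²(12x), integral = tan(12x)/12 + C

Answer: (1/12)tan(12x) + C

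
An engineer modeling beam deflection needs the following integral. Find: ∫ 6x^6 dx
Using power rule: ∫ 6x^6 dx = 6/7 x^7+C = (6/7)x^7+C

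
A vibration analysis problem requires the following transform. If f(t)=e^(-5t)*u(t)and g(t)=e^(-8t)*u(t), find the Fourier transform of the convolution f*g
By the convolution theorem: F{f*g} = F(omega)*G(omega)
F(omega) = 1/(5+j*omega), G(omega) = 1/(8+j*omega)
F{f*g} = 1/((5+j*omega)(8+j*omega))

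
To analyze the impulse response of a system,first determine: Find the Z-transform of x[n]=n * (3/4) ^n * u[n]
Using the property Z{n*a^n*u[n]}=az/(z-a)^2
With a=3/4: X(z)=(3/4)z/(z - 3/4)^2, |z| > 3/4

Answer: (3/4)z/(z - 3/4)^2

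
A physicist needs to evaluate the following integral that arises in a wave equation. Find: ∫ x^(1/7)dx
Power rule: ∫ x^(1/7) dx=x^(8/7)/(8/7)+C

Answer: (7/8)·x^(8/7)+C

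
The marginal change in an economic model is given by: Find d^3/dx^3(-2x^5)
Apply power rule 3 times:
d^1: -10x^4
d^2: -40x^3
d^3: -120x^2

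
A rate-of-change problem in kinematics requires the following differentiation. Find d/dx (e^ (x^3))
Chain rule: d/dx[e^u] = e^u · u' where u = x^3
u' = 3x^2

Answer: 3x^2·e^(x^3)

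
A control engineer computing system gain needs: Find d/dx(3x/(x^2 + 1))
Quotient rule: (f/g)'=(f'g - fg')/g²
f=3x, f'=3
g=x^2 + 1, g'=2x

Answer: (3·(x^2 + 1) - 6x^2)/(x^2 + 1)²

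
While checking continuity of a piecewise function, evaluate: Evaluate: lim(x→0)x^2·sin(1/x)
Squeeze theorem: -|x^2| ≤ x^2·sin(1/x) ≤ |x^2|
Since x^2 → 0 as x → 0, by squeeze theorem the limit is 0

Answer: 0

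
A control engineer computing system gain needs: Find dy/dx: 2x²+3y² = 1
Differentiate: 4x + 6y·(dy/dx) = 0
dy/dx = -4x/(6y) = -(2/3)·(x/y)

Answer: dy/dx = -(2/3)·(x/y)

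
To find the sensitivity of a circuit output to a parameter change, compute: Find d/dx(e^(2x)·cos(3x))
Product rule: (fg)'=f'g+fg'
f=e^(2x), f'=2·e^(2x)
g=cos(3x), g'=-3·sin(3x)

Answer: 2·e^(2x)·cos(3x)-3·e^(2x)·sin(3x)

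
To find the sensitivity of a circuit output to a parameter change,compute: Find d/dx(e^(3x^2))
Chain rule: d/dx[e^u] = e^u · u' where u = 3x^2
u' = 6x

Answer: 6x·e^(3x^2)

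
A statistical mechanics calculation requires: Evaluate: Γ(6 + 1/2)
Γ(n+1/2)=(2n)!√π/(4^n·n!)
=479001600√π/(4096·720)=(10395/64)·√π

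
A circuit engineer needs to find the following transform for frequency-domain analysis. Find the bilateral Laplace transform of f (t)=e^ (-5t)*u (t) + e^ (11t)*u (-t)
For e^(-5t)*u(t): L=1/(s+5), Re(s) > -5
For e^(11t)*u(-t): L=-1/(s-11), Re(s) < 11
Combined: F(s)=1/(s+5)-1/(s-11), -5 < Re(s) < 11

Answer: 1/(s+5)-1/(s-11), ROC: -5 < Re(s) < 11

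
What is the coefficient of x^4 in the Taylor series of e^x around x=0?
Taylor series of e^x=Σ x^n/n!
Coefficient of x^4=1/4!=1/24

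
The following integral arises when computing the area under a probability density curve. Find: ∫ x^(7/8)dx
Power rule: ∫ x^(7/8) dx = x^(15/8)/(15/8) + C

Answer: (8/15)·x^(15/8) + C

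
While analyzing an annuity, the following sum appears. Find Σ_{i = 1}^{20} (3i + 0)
=3·Σ i+0·20=3·210+0=630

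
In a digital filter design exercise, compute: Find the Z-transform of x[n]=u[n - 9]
Using the time-shift property: Z{u[n-9]} = z^(-9) * z/(z-1)
= z^(-8)/(z-1)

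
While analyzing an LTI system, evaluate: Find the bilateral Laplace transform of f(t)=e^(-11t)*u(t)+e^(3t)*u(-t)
For e^(-11t) * u(t): L=1/(s+11), Re(s) > -11
For e^(3t) * u(-t): L=-1/(s-3), Re(s) < 3
Combined: F(s)=1/(s+11)-1/(s-3), -11 < Re(s) < 3

Answer: 1/(s+11)-1/(s-3), ROC: -11 < Re(s) < 3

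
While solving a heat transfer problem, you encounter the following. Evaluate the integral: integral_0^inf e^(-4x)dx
integral_0^inf e^(-4x) dx = [-1/4*e^(-4x)]_0^inf
= 0 - (-1/4) = 1/4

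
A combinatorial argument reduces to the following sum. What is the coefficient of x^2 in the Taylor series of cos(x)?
cos(x)=Σ (-1)^k x^(2k)/(2k)!
For x^2: (-1)^1/2!=-1/2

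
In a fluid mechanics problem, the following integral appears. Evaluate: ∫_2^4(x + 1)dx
Step 1: Find antiderivative F(x)=(1/2)x^2 + x
Step 2: F(4) - F(2)=12 - (4)=8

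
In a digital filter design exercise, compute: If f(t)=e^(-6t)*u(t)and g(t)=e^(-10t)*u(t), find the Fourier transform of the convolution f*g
By the convolution theorem: F{f * g} = F(omega) * G(omega)
F(omega) = 1/(6 + j * omega), G(omega) = 1/(10 + j * omega)
F{f * g} = 1/((6 + j * omega)(10 + j * omega))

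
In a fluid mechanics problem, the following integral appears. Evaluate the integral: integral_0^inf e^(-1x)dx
integral_0^inf e^(-1x) dx = [-1/1 * e^(-1x)]_0^inf
= 0 - (-1/1) = 1/1

Answer: 1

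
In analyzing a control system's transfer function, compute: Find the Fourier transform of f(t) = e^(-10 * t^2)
The Fourier transform of a Gaussian e^(-a*t^2) is sqrt(pi/a)*e^(-omega^2/(4a)).
With a=10: F(omega)=sqrt(pi/10)*e^(-omega^2/40)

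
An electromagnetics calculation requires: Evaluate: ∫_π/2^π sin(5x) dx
Antiderivative: -cos(5x)/5
Evaluate at bounds: [-cos(5·π)/5] - [-cos(5·π/2)/5]
= (-(-1) + (0))/5 = 1/5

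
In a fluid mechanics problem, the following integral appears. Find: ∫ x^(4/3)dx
Power rule: ∫ x^(4/3) dx = x^(7/3)/(7/3) + C

Answer: (3/7)·x^(7/3) + C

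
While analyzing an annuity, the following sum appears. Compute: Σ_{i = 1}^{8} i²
Using formula: Σ i^2 = n(n + 1)(2n + 1)/6 = 8·9·17/6 = 204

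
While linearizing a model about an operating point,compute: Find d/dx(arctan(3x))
d/dx[arctan(u)] = u'/(1 + u²), u = 3x, u' = 3

Answer: 3/(1 + 9x²)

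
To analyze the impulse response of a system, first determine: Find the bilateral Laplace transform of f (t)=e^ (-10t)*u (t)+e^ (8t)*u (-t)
For e^(-10t)*u(t): L = 1/(s+10), Re(s) > -10
For e^(8t)*u(-t): L = -1/(s-8), Re(s) < 8
Combined: F(s) = 1/(s+10)-1/(s-8), -10 < Re(s) < 8

Answer: 1/(s+10)-1/(s-8), ROC: -10 < Re(s) < 8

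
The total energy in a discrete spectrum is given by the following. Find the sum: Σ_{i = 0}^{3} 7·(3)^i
Geometric series: S = a(1 - r^n)/(1 - r)
a = 7, r = 3, n = 4
S = 7(1-81)/-2 = 280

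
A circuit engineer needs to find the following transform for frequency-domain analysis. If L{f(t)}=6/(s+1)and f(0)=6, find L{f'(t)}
L{f'(t)} = s·F(s) - f(0) = 6s/(s + 1) - 6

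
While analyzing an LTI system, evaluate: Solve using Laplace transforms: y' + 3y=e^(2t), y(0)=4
Take L: sY - 4 + 3Y=1/(s-2)
Y(s + 3)=1/(s-2) + 4
Y=1/((s-2)(s + 3)) + 4/(s + 3)
Partial fractions: 1/((s-2)(s + 3))=(1/5)/(s-2) - (1/5)/(s + 3)
So Y=(1/5)/(s-2) + (19/5)/(s + 3)
Inverse Laplace transform (L^(-1){1/(s-2)}=e^(2t), L^(-1){1/(s + 3)}=e^(-3t)):

Answer: y(t)=(1/5)·e^(2t) + (19/5)·e^(-3t)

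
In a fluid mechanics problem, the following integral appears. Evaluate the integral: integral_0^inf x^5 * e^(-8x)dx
This is a Gamma integral. Substitute u = 8x (du = 8 dx):
integral_0^inf x^5 * e^(-8x) dx = (1/8^6) integral_0^inf u^5 * e^(-u) du
= Gamma(6)/8^6 = 5!/8^6 = 120/262144

Answer: 15/32768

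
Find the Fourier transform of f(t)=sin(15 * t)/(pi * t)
sin(W * t)/(pi * t) = (W/pi) * sinc(W * t/pi) is the impulse response of the ideal low-pass filter with cutoff W (here W = 15).
Its Fourier transform is a rectangular function:
F(omega) = 1 for |omega| < 15, 0 otherwise

Answer: rect(omega/30) [i.e., 1 for |omega| < 15, 0 otherwise]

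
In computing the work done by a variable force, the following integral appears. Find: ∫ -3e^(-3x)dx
Since d/dx[e^(-3x)]=-3e^(-3x), we get 1 e^(-3x)+C

Answer: e^(-3x)+C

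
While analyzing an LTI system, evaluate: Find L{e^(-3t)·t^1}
First shifting: L{e^(at)f(t)}=F(s-a)
L{t^1}=1/s^2
Shift s → s + 3: 1/(s + 3)^2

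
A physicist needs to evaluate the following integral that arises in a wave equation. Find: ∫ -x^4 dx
Using power rule: ∫ -x^4 dx = -1/5 x^5+C = (-1/5)x^5+C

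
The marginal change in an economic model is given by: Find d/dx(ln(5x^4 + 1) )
Chain rule: d/dx[ln(u)]=u'/u where u=5x^4 + 1
u'=20x^3

Answer: (20x^3)/(5x^4 + 1)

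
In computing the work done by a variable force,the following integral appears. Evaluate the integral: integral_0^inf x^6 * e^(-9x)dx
This is a Gamma integral. Substitute u=9x (du=9 dx):
integral_0^inf x^6*e^(-9x) dx=(1/9^7) integral_0^inf u^6*e^(-u) du
=Gamma(7)/9^7=6!/9^7=720/4782969

Answer: 80/531441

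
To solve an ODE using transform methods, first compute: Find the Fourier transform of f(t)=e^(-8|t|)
Using the standard pair: F{e^(-a|t|)}=2a/(a^2+omega^2)
With a=8: F(omega)=16/(64+omega^2)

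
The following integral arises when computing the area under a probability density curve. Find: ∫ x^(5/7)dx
Power rule: ∫ x^(5/7) dx=x^(12/7)/(12/7) + C

Answer: (7/12)·x^(12/7) + C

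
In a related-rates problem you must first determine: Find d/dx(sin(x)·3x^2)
Product rule: (fg)'=f'g+fg'
f=sin(x), f'=cos(x)
g=3x^2, g'=6x

Answer: 3·cos(x)·x^2+6·sin(x)·x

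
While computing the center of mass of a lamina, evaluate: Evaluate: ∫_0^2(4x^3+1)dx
Step 1: Find antiderivative F(x)=x^4 + x
Step 2: F(2) - F(0)=18 - (0)=18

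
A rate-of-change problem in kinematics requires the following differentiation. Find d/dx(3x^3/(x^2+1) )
Quotient rule: (f/g)' = (f'g - fg')/g²
f = 3x^3, f' = 9x^2
g = x^2+1, g' = 2x

Answer: (9x^2·(x^2+1)-6x^4)/(x^2+1)²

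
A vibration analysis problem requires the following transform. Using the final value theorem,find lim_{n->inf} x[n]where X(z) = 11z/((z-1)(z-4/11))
Final value theorem: lim x[n]=lim_{z->1} (z-1) * X(z)
(z-1) * X(z)=11z/(z-4/11)
As z->1: 11/(1-4/11)=11/(7/11)=121/7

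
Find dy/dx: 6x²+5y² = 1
Differentiate: 12x + 10y·(dy/dx)=0
dy/dx=-12x/(10y)=-(6/5)·(x/y)

Answer: dy/dx=-(6/5)·(x/y)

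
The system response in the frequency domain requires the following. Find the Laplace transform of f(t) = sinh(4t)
L{sinh(at)} = a/(s²-a²)
L{sinh(4t)} = 4/(s²-16)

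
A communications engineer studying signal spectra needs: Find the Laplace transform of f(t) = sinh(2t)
L{sinh(at)} = a/(s²-a²)
L{sinh(2t)} = 2/(s²-4)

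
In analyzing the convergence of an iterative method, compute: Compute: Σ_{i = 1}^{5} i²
Using formula: Σ i^2 = n(n+1)(2n+1)/6 = 5·6·11/6 = 55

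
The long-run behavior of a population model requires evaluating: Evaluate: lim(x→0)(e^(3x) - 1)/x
L'Hôpital (0/0): lim 3e^(3x)/1=3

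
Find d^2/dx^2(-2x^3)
Apply power rule 2 times:
d^1: -6x^2
d^2: -12x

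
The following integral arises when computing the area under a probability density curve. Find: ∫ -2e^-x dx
Since d/dx[e^-x] = - e^-x, we get 2e^-x + C

Answer: 2e^-x + C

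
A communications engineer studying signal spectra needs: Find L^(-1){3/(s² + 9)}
L^(-1){w/(s² + w²)} = sin(wt)
Here w = 3

Answer: sin(3t)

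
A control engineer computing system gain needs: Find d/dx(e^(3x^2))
Chain rule: d/dx[e^u] = e^u · u' where u = 3x^2
u' = 6x

Answer: 6x·e^(3x^2)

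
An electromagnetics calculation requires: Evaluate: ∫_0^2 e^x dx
Antiderivative: e^x
Evaluate: (e^2-1)

Answer: e^2-1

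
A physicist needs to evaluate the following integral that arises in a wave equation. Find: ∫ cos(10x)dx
Using substitution u = 10x: ∫ cos(u) du/10 = sin(u)/10 + C

Answer: (1/10)sin(10x) + C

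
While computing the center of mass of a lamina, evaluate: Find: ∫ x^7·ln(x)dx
By parts: u=ln(x), dv=x^7 dx
du=1/x dx, v=x^8/8
=x^8·ln(x)/8 - ∫ x^7/8 dx
=x^8·ln(x)/8 - x^8/64+C

Answer: x^8(ln(x)/8-1/64)+C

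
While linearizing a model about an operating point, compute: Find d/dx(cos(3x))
Chain rule: d/dx[cos(u)] = -sin(u)·u' where u = 3x
u' = 3

Answer: -3·sin(3x)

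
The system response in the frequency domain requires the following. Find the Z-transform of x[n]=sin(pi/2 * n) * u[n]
Z{sin(w0 * n) * u[n]} = z * sin(w0)/(z^2 - 2z * cos(w0) + 1)
With w0 = pi/2: X(z) = z * sin(pi/2)/(z^2 - 2z * cos(pi/2) + 1)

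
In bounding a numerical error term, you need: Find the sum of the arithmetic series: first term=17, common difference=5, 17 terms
Last term: a_n = 17 + (17 - 1)·5 = 97
Sum = n(a_1 + a_n)/2 = 17(17 + 97)/2 = 969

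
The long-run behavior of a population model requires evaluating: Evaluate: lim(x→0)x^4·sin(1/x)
Squeeze theorem: -|x^4| ≤ x^4·sin(1/x) ≤ |x^4|
Since x^4 → 0 as x → 0, by squeeze theorem the limit is 0

Answer: 0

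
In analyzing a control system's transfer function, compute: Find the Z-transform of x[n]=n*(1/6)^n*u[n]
Using the property Z{n * a^n * u[n]}=az/(z-a)^2
With a=1/6: X(z)=(1/6)z/(z - 1/6)^2, |z| > 1/6

Answer: (1/6)z/(z - 1/6)^2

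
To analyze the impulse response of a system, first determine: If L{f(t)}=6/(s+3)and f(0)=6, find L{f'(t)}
L{f'(t)} = s·F(s) - f(0) = 6s/(s + 3) - 6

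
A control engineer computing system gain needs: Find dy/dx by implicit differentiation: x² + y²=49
Differentiate both sides: 2x + 2y·(dy/dx) = 0
Solve: dy/dx = -2x/(2y) = -x/y

Answer: dy/dx = -x/y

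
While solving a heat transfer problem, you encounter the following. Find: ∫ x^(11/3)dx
Power rule: ∫ x^(11/3) dx = x^(14/3)/(14/3)+C

Answer: (3/14)·x^(14/3)+C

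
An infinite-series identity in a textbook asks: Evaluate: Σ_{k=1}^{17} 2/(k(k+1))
Partial fractions: 2/(k(k+1)) = 2/k - 2/(k+1)
Telescoping sum: 2(1-1/18) = 2·17/18

Answer: 17/9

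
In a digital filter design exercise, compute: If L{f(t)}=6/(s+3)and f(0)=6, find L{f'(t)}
L{f'(t)} = s·F(s) - f(0) = 6s/(s + 3) - 6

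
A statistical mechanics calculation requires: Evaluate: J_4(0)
J_n(0)=0 for all n > 0 (Bessel function of first kind)
J_4(0)=0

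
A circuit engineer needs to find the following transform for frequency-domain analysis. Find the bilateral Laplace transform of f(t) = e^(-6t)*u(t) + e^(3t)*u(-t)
For e^(-6t)*u(t): L=1/(s + 6), Re(s) > -6
For e^(3t)*u(-t): L=-1/(s-3), Re(s) < 3
Combined: F(s)=1/(s + 6) - 1/(s-3), -6 < Re(s) < 3

Answer: 1/(s + 6) - 1/(s-3), ROC: -6 < Re(s) < 3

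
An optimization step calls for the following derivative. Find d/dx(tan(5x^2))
Chain rule: d/dx[tan(u)]=sec²(u)·u' where u=5x^2
u'=10x

Answer: 10x·sec²(5x^2)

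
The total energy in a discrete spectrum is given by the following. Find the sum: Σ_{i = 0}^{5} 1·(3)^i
Geometric series: S=a(1 - r^n)/(1 - r)
a=1, r=3, n=6
S=1(1-729)/-2=364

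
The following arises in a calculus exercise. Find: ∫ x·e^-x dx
Integration by parts: u=x, dv=e^-x dx
du=dx, v=-e^-x
=-x·e^-x - ∫ -e^-x dx
=-x·e^-x - e^-x+C

Answer: -e^-x(x+1)+C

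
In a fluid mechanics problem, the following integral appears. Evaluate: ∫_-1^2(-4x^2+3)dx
Step 1: Find antiderivative F(x)=(-4/3)x^3+3x
Step 2: F(2) - F(-1)=-14/3 - (-5/3)=-3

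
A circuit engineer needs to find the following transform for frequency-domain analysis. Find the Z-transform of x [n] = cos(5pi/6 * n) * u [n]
Z{cos(w0*n)*u[n]}=z(z - cos(w0))/(z^2 - 2z*cos(w0) + 1)
With w0=5pi/6: X(z)=z(z - cos(5pi/6))/(z^2 - 2z*cos(5pi/6) + 1)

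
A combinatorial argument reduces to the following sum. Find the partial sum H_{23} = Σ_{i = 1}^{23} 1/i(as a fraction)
H_23=1 + 1/2 + 1/3 + ... + 1/23
=444316699/118982864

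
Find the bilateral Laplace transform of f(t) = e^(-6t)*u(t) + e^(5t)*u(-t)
For e^(-6t)*u(t): L = 1/(s+6), Re(s) > -6
For e^(5t)*u(-t): L = -1/(s-5), Re(s) < 5
Combined: F(s) = 1/(s+6)-1/(s-5), -6 < Re(s) < 5

Answer: 1/(s+6)-1/(s-5), ROC: -6 < Re(s) < 5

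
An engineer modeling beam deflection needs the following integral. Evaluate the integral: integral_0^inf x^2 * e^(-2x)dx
This is a Gamma integral. Substitute u=2x (du=2 dx):
integral_0^inf x^2*e^(-2x) dx=(1/2^3) integral_0^inf u^2*e^(-u) du
=Gamma(3)/2^3=2!/2^3=2/8

Answer: 1/4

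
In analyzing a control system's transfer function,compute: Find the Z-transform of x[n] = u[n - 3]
Using the time-shift property: Z{u[n-3]}=z^(-3) * z/(z-1)
=z^(-2)/(z-1)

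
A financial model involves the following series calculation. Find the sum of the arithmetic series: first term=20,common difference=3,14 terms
Last term: a_n=20 + (14 - 1)·3=59
Sum=n(a_1 + a_n)/2=14(20 + 59)/2=553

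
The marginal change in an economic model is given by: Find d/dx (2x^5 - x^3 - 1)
Power rule: d/dx(ax^n) = n·a·x^(n-1)
Term by term: 10·x^4 - 3·x^2

Answer: 10x^4 - 3x^2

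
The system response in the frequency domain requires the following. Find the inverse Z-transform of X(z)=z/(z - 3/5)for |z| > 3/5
Standard pair: z/(z-a) <-> a^n*u[n] for causal signals
With a=3/5: x[n]=(3/5)^n*u[n]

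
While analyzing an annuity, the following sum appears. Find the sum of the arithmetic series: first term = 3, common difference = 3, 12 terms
Last term: a_n=3+(12-1)·3=36
Sum=n(a_1+a_n)/2=12(3+36)/2=234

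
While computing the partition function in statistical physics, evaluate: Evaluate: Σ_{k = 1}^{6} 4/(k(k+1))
Partial fractions: 4/(k(k+1)) = 4/k - 4/(k+1)
Telescoping sum: 4(1-1/7) = 4·6/7

Answer: 24/7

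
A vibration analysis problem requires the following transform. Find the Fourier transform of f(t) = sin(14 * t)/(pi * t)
sin(W*t)/(pi*t) = (W/pi)*sinc(W*t/pi) is the impulse response of the ideal low-pass filter with cutoff W (here W = 14).
Its Fourier transform is a rectangular function:
F(omega) = 1 for |omega| < 14, 0 otherwise

Answer: rect(omega/28) [i.e., 1 for |omega| < 14, 0 otherwise]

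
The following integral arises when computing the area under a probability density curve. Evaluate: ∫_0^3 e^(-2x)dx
Antiderivative: (1/(-2))e^(-2x)
Evaluate: (1/(-2))(e^-6-1)

Answer: (e^-6-1)/(-2)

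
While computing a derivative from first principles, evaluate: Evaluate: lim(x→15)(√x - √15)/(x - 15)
Multiply by conjugate (√x+√15)/(√x+√15):
= (x - 15)/((x - 15)(√x+√15)) = 1/(√x+√15)
As x → 15: 1/(2√15)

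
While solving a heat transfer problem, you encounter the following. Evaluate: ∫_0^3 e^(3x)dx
Antiderivative: (1/3)e^(3x)
Evaluate: (1/3)(e^9-1)

Answer: (e^9-1)/3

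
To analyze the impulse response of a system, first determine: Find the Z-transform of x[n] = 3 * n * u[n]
Z{n*u[n]}=z/(z-1)^2
By linearity: Z{3*n*u[n]}=3z/(z-1)^2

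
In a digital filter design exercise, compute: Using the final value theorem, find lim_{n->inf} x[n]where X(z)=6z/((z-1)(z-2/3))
Final value theorem: lim x[n]=lim_{z->1} (z-1) * X(z)
(z-1) * X(z)=6z/(z-2/3)
As z->1: 6/(1 - 2/3)=6/(1/3)=18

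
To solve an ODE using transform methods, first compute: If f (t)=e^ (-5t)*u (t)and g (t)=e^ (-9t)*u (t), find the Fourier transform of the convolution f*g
By the convolution theorem: F{f*g}=F(omega)*G(omega)
F(omega)=1/(5+j*omega), G(omega)=1/(9+j*omega)
F{f*g}=1/((5+j*omega)(9+j*omega))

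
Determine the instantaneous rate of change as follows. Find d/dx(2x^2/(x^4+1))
Quotient rule: (f/g)'=(f'g - fg')/g²
f=2x^2, f'=4x
g=x^4+1, g'=4x^3

Answer: (4x·(x^4+1)-8x^5)/(x^4+1)²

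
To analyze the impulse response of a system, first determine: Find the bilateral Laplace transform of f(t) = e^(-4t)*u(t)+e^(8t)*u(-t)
For e^(-4t)*u(t): L=1/(s + 4), Re(s) > -4
For e^(8t)*u(-t): L=-1/(s-8), Re(s) < 8
Combined: F(s)=1/(s + 4) - 1/(s-8), -4 < Re(s) < 8

Answer: 1/(s + 4) - 1/(s-8), ROC: -4 < Re(s) < 8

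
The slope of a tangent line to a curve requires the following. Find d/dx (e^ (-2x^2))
Chain rule: d/dx[e^u] = e^u · u' where u = -2x^2
u' = -4x

Answer: -4x·e^(-2x^2)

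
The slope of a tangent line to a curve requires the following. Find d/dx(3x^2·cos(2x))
Product rule: (fg)'=f'g + fg'
f=3x^2, f'=6x
g=cos(2x), g'=-2·sin(2x)

Answer: 6x·cos(2x) - 6x^2·sin(2x)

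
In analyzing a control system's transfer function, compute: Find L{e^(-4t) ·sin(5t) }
First shifting: L{e^(at)f(t)} = F(s-a)
L{sin(5t)} = 5/(s²+25)
Shift: 5/((s+4)²+25)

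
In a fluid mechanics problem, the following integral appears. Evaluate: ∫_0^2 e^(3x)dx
Antiderivative: (1/3)e^(3x)
Evaluate: (1/3)(e^6 - 1)

Answer: (e^6 - 1)/3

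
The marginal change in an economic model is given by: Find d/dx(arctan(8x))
d/dx[arctan(u)] = u'/(1 + u²), u = 8x, u' = 8

Answer: 8/(1 + 64x²)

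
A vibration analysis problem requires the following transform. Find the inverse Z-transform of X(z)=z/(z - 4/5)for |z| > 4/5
Standard pair: z/(z-a) <-> a^n*u[n] for causal signals
With a = 4/5: x[n] = (4/5)^n*u[n]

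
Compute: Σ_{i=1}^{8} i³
Using formula: Σ i^3=[n(n + 1)/2]²=[8·9/2]²=1296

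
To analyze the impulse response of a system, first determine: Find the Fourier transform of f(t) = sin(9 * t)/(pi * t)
sin(W*t)/(pi*t) = (W/pi)*sinc(W*t/pi) is the impulse response of the ideal low-pass filter with cutoff W (here W = 9).
Its Fourier transform is a rectangular function:
F(omega) = 1 for |omega| < 9, 0 otherwise

Answer: rect(omega/18) [i.e., 1 for |omega| < 9, 0 otherwise]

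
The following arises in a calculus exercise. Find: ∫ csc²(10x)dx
Since d/dx[-cot(10x)]=10csc²(10x), integral=-cot(10x)/10+C

Answer: (-1/10)cot(10x)+C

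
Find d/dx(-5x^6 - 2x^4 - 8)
Power rule: d/dx(ax^n)=n·a·x^(n-1)
Term by term: -30·x^5-8·x^3

Answer: -30x^5-8x^3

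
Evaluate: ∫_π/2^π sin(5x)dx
Antiderivative: -cos(5x)/5
Evaluate at bounds: [-cos(5·π)/5] - [-cos(5·π/2)/5]
=(-(-1)+(0))/5=1/5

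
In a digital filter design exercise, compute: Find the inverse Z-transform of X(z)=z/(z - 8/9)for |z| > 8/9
Standard pair: z/(z-a) <-> a^n * u[n] for causal signals
With a = 8/9: x[n] = (8/9)^n * u[n]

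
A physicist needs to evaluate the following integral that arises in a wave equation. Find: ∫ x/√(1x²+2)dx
Let u = x²+2, du = 2x dx
∫ (1/2)·u^(-1/2) du = √u+C

Answer: √(x²+2)+C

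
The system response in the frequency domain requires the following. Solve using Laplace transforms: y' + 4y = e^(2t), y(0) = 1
Take L: sY - 1+4Y = 1/(s-2)
Y(s+4) = 1/(s-2)+1
Y = 1/((s-2)(s+4))+1/(s+4)
Partial fractions: 1/((s-2)(s+4)) = (1/6)/(s-2) - (1/6)/(s+4)
So Y = (1/6)/(s-2)+(5/6)/(s+4)
Inverse Laplace transform (L^(-1){1/(s-2)} = e^(2t), L^(-1){1/(s+4)} = e^(-4t)):

Answer: y(t) = (1/6)·e^(2t)+(5/6)·e^(-4t)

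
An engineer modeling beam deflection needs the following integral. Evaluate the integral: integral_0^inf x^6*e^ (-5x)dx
This is a Gamma integral. Substitute u = 5x (du = 5 dx):
integral_0^inf x^6*e^(-5x) dx = (1/5^7) integral_0^inf u^6*e^(-u) du
= Gamma(7)/5^7 = 6!/5^7 = 720/78125

Answer: 144/15625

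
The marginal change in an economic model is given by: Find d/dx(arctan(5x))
d/dx[arctan(u)]=u'/(1 + u²), u=5x, u'=5

Answer: 5/(1 + 25x²)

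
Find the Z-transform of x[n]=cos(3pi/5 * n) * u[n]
Z{cos(w0*n)*u[n]}=z(z - cos(w0))/(z^2 - 2z*cos(w0) + 1)
With w0=3pi/5: X(z)=z(z - cos(3pi/5))/(z^2 - 2z*cos(3pi/5) + 1)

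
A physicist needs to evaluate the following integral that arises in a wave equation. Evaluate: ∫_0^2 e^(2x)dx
Antiderivative: (1/2)e^(2x)
Evaluate: (1/2)(e^4 - 1)

Answer: (e^4 - 1)/2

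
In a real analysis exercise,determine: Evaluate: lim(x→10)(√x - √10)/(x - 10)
Multiply by conjugate (√x+√10)/(√x+√10):
= (x - 10)/((x - 10)(√x+√10)) = 1/(√x+√10)
As x → 10: 1/(2√10)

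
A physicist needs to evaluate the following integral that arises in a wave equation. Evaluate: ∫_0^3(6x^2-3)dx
Step 1: Find antiderivative F(x)=2x^3 - 3x
Step 2: F(3) - F(0)=45 - (0)=45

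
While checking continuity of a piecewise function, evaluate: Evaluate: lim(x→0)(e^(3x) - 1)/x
L'Hôpital (0/0): lim 3e^(3x)/1 = 3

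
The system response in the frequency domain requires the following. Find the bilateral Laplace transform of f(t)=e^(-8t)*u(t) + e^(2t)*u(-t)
For e^(-8t) * u(t): L=1/(s+8), Re(s) > -8
For e^(2t) * u(-t): L=-1/(s-2), Re(s) < 2
Combined: F(s)=1/(s+8)-1/(s-2), -8 < Re(s) < 2

Answer: 1/(s+8)-1/(s-2), ROC: -8 < Re(s) < 2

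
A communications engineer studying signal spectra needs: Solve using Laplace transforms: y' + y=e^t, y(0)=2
Take L: sY - 2+Y=1/(s-1)
Y(s+1)=1/(s-1)+2
Y=1/((s-1)(s+1))+2/(s+1)
Partial fractions: 1/((s-1)(s+1))=(1/2)/(s-1) - (1/2)/(s+1)
So Y=(1/2)/(s-1)+(3/2)/(s+1)
Inverse Laplace transform (L^(-1){1/(s-1)}=e^t, L^(-1){1/(s+1)}=e^(-t)):

Answer: y(t)=(1/2)·e^t+(3/2)·e^(-t)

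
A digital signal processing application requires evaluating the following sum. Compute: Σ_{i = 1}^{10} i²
Using formula: Σ i^2=n(n+1)(2n+1)/6=10·11·21/6=385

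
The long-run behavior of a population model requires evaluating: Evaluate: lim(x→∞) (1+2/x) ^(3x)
Rewrite as [(1+2/x)^x]^3.
lim(1+2/x)^x = e^2, so limit = (e^2)^3 = e^6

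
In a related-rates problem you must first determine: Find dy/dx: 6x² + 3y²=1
Differentiate: 12x + 6y·(dy/dx)=0
dy/dx=-12x/(6y)=-2·(x/y)

Answer: dy/dx=-2·(x/y)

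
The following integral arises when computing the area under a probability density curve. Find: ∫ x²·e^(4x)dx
Integration by parts twice:
First: u=x², dv=e^(4x) dx => x²e^(4x)/4 - (2/4)∫ xe^(4x) dx
Second (∫ xe^(4x) dx): xe^(4x)/4 - e^(4x)/16
Combining: e^(4x)(x²/4-2x/16+2/64)+C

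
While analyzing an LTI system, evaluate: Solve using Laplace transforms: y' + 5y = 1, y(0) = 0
Take L of both sides: sY(s)-0+5Y(s)=1/s
Y(s)(s+5)=1/s+0
Y(s)=1/(s(s+5))+0/(s+5)
Partial fractions: 1/(s(s+5))=(1/5)/s - (1/5)/(s+5)
So Y(s)=(1/5)/s - (1/5)/(s+5)
Inverse transform (L^(-1){1/s}=1, L^(-1){1/(s+5)}=e^(-5t)):

Answer: y(t)=1/5 - (1/5)·e^(-5t)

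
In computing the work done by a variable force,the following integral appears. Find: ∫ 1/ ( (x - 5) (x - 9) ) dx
Partial fractions: 1/((x-5)(x-9))=A/(x-5)+B/(x-9)
A=-1/4, B=1/4
∫ [-1/4· 1/(x-5)+1/4· 1/(x-9)] dx
=(1/4)[ln|x-9| - ln|x-5|]+C

Answer: (1/4)·ln|(x-9)/(x-5)|+C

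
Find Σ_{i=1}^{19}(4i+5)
= 4·Σ i+5·19 = 4·190+95 = 855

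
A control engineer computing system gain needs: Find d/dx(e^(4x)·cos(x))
Product rule: (fg)' = f'g + fg'
f = e^(4x), f' = 4·e^(4x)
g = cos(x), g' = -sin(x)

Answer: 4·e^(4x)·cos(x) - e^(4x)·sin(x)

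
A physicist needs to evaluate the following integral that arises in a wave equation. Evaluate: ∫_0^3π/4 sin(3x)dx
Antiderivative: -cos(3x)/3
Evaluate at bounds: [-cos(3·3π/4)/3] - [-cos(3·0)/3]
=(-(√2/2) + (1))/3=1/3 - √2/6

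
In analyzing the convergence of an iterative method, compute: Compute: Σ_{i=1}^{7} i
Using formula: Σ i^1=n(n+1)/2=7·8/2=28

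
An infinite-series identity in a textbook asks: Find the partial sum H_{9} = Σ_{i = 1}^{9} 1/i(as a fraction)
H_9 = 1+1/2+1/3+...+1/9
= 7129/2520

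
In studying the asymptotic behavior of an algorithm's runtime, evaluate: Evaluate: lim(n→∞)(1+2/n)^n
This is the definition of e^2: lim(1+2/n)^n = e^2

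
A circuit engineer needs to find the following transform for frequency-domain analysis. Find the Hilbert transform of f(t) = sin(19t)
The Hilbert transform shifts each frequency component by -pi/2.
H{sin(wt)}=-cos(wt)
With w=19: H{sin(19t)}=-cos(19t)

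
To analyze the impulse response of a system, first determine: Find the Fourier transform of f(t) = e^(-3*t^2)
The Fourier transform of a Gaussian e^(-a*t^2) is sqrt(pi/a)*e^(-omega^2/(4a)).
With a = 3: F(omega) = sqrt(pi/3)*e^(-omega^2/12)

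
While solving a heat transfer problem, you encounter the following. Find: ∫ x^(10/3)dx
Power rule: ∫ x^(10/3) dx = x^(13/3)/(13/3)+C

Answer: (3/13)·x^(13/3)+C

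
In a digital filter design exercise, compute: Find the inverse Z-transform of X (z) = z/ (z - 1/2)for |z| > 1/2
Standard pair: z/(z-a) <-> a^n * u[n] for causal signals
With a = 1/2: x[n] = (1/2)^n * u[n]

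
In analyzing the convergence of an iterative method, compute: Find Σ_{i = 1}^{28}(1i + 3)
=1·Σ i + 3·28=1·406 + 84=490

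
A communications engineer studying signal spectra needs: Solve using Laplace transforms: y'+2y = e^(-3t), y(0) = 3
Take L: sY - 3+2Y=1/(s+3)
Y(s+2)=1/(s+3)+3
Y=1/((s+3)(s+2))+3/(s+2)
Partial fractions: 1/((s+3)(s+2))=-1/(s+3)+1/(s+2)
So Y=-1/(s+3)+4/(s+2)
Inverse Laplace transform (L^(-1){1/(s+3)}=e^(-3t), L^(-1){1/(s+2)}=e^(-2t)):

Answer: y(t)=-1·e^(-3t)+4·e^(-2t)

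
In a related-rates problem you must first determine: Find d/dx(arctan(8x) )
d/dx[arctan(u)]=u'/(1+u²), u=8x, u'=8

Answer: 8/(1+64x²)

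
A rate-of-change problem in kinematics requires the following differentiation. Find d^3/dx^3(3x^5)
Apply power rule 3 times:
d^1: 15x^4
d^2: 60x^3
d^3: 180x^2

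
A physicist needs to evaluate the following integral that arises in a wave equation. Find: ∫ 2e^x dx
Since d/dx[e^x] = +e^x, we get 2e^x+C

Answer: 2e^x+C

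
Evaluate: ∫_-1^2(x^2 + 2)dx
Step 1: Find antiderivative F(x)=(1/3)x^3+2x
Step 2: F(2) - F(-1)=20/3 - (-7/3)=9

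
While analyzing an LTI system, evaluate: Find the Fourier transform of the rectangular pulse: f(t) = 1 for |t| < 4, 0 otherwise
F(omega) = integral from -4 to 4 of e^(-j*omega*t) dt
= 2*sin(4*omega)/omega = 8*sinc(4*omega/pi)

Answer: 2*sin(4*omega)/omega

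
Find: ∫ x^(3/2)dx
Power rule: ∫ x^(3/2) dx = x^(5/2)/(5/2) + C

Answer: (2/5)·x^(5/2) + C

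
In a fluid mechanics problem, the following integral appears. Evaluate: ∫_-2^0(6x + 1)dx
Step 1: Find antiderivative F(x)=3x^2+x
Step 2: F(0) - F(-2)=0 - (10)=-10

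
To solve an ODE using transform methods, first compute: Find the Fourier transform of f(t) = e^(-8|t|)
Using the standard pair: F{e^(-a|t|)} = 2a/(a^2 + omega^2)
With a = 8: F(omega) = 16/(64 + omega^2)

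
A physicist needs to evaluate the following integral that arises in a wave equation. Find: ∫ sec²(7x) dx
Since d/dx[tan(7x)] = 7sec²(7x), integral = tan(7x)/7 + C

Answer: (1/7)tan(7x) + C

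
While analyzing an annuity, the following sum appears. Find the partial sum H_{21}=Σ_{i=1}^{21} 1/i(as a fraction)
H_21=1+1/2+1/3+...+1/21
=18858053/5173168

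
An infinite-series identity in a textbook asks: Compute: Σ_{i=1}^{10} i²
Using formula: Σ i^2=n(n + 1)(2n + 1)/6=10·11·21/6=385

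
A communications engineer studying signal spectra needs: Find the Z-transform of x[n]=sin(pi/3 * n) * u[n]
Z{sin(w0*n)*u[n]} = z*sin(w0)/(z^2-2z*cos(w0)+1)
With w0 = pi/3: X(z) = z*sin(pi/3)/(z^2-2z*cos(pi/3)+1)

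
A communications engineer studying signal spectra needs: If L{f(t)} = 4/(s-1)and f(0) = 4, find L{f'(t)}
L{f'(t)}=s·F(s) - f(0)=4s/(s-1)-4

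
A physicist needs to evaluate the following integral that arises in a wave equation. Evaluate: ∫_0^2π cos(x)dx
Antiderivative: sin(x)
Evaluate at bounds: [sin(1·2π)/1] - [sin(1·0)/1]
= ((0) - (0))/1 = 0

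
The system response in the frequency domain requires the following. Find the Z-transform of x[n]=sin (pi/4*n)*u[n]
Z{sin(w0 * n) * u[n]} = z * sin(w0)/(z^2 - 2z * cos(w0) + 1)
With w0 = pi/4: X(z) = z * sin(pi/4)/(z^2 - 2z * cos(pi/4) + 1)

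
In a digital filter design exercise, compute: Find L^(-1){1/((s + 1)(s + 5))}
Partial fractions: 1/((s+1)(s+5)) = A/(s+1)+B/(s+5)
Cover-up: A = 1/(s+5)|_{s = -1} = 1/4; B = 1/(s+1)|_{s = -5} = -1/4
L^(-1) = (1/4)e^(-t) - (1/4)e^(-5t)

Answer: (1/4)(e^(-t) - e^(-5t))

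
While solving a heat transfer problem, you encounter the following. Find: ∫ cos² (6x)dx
Using identity cos²(u)=(1+cos(2u))/2:
∫ (1+cos(12x))/2 dx=x/2+sin(12x)/24+C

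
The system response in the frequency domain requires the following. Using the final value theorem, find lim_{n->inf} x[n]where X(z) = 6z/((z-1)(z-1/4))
Final value theorem: lim x[n] = lim_{z->1} (z-1) * X(z)
(z-1) * X(z) = 6z/(z-1/4)
As z->1: 6/(1 - 1/4) = 6/(3/4) = 8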